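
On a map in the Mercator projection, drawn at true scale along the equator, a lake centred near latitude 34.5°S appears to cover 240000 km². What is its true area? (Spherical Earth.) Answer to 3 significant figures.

For Mercator, h = k = sec φ (a conformal cylindrical projection has a single point scale, 1/cos φ).
Areal scale = k² = sec²φ = 1/cos²(34.5°) = 1/0.8241² = 1.472.
True area = apparent / (areal scale) = 240000 / 1.472 ≈ 163000 km².

163000 km²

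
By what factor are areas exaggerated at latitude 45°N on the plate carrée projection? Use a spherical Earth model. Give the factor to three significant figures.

1.41

For the equirectangular projection with φ₀ = 0 (plate carrée), h = 1 along meridians and k = sec φ along parallels.
Areal scale = h·k = 1 × sec φ; at 45°, h = 1.000, k = 1.414, so h·k = 1.414.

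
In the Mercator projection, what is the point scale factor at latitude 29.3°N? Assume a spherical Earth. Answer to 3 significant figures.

1.15

The Mercator projection is conformal; its linear scale factor is the same in every direction and equals sec φ = 1/cos φ.
k = 1/cos 29.3° = 1/0.8721 = 1.147.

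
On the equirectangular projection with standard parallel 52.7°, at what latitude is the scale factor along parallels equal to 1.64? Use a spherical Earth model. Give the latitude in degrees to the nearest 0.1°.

68.3°

With standard parallel φ₀ = 52.7°, the equirectangular projection gives x = Rλ cos φ₀, y = Rφ, so h = 1 and k = cos 52.7° / cos φ.
k = cos φ₀ / cos φ = 1.64  ⇒  cos φ = cos 52.7° / 1.64 = 0.3695.
φ = arccos(0.3695) ≈ 68.3°.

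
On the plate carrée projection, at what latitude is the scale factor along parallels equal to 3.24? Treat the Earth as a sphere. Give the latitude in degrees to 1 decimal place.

Plate carrée: h = 1, k = sec φ along parallels.
sec φ = 3.24  ⇒  cos φ = 0.3086  ⇒  φ ≈ 72.0°.

72.0°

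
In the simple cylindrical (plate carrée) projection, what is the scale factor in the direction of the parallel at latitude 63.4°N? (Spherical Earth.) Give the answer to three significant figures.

2.23

For the equirectangular projection with φ₀ = 0 (plate carrée), h = 1 along meridians and k = sec φ along parallels.
k = 1/cos 63.4° = 1/0.4478 = 2.233.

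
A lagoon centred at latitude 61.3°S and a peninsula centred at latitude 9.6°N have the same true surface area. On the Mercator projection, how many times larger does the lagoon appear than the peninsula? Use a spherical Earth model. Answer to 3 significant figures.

4.22

On Mercator, area is exaggerated by sec²φ = 1/cos²φ.
At 61.3°: sec²(61.3°) = 1/0.4802² = 4.336.
At 9.6°: sec²(9.6°) = 1/0.9860² = 1.029.
Ratio = 4.336/1.029 = cos²(9.6°)/cos²(61.3°) ≈ 4.22.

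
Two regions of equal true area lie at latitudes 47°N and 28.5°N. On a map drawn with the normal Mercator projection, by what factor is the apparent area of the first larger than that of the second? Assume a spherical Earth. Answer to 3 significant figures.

1.66

Mercator is conformal with k = sec φ, so areal scale = k² = sec²φ.
At 47°: sec²(47°) = 1/0.6820² = 2.150.
At 28.5°: sec²(28.5°) = 1/0.8788² = 1.295.
Ratio = 2.150/1.295 = cos²(28.5°)/cos²(47°) ≈ 1.66.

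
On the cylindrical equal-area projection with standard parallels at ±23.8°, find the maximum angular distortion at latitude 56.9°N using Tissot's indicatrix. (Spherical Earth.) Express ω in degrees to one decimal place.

56.7°

A cylindrical equal-area projection with standard parallel φ₀ has meridian scale h = cos φ / cos φ₀ and parallel scale k = cos φ₀ / cos φ (so areas are preserved, h·k = 1).
At 56.9°: h = 0.5969, k = 1.675; principal scales a = 1.675, b = 0.5969.
sin(ω/2) = (a − b)/(a + b) = 1.079/2.272 = 0.4747, so ω = 2 arcsin(0.4747) ≈ 56.7°.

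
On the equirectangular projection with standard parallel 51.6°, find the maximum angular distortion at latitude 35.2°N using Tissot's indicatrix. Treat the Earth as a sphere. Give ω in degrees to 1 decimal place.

15.7°

With standard parallel φ₀ = 51.6°, the equirectangular projection gives x = Rλ cos φ₀, y = Rφ, so h = 1 and k = cos 51.6° / cos φ.
At 35.2°: h = 1.000, k = 0.7601; principal scales a = 1.000, b = 0.7601.
sin(ω/2) = (a − b)/(a + b) = 0.2399/1.760 = 0.1363, so ω = 2 arcsin(0.1363) ≈ 15.7°.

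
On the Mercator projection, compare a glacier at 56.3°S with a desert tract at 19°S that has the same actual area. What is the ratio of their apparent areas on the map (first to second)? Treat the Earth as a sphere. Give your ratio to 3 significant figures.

2.90

Mercator areal scale is sec²φ.
At 56.3°: sec²(56.3°) = 1/0.5548² = 3.248.
At 19°: sec²(19°) = 1/0.9455² = 1.119.
Ratio = 3.248/1.119 = cos²(19°)/cos²(56.3°) ≈ 2.90.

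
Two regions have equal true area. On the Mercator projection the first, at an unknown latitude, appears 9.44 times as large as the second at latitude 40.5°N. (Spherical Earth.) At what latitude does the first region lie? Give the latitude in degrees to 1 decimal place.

75.7°

For equal true areas on Mercator, apparent areas scale as sec²φ, so the ratio is cos²φ₂ / cos²φ₁.
cos²φ₂ / cos²φ₁ = 9.44  ⇒  cos φ₁ = cos 40.5° / √9.44 = 0.7604/3.072 = 0.2475.
φ₁ = arccos(0.2475) ≈ 75.7°.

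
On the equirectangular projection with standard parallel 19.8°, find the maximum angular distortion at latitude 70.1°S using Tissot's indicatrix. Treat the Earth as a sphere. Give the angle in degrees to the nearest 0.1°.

55.9°

In the equirectangular projection with standard parallel φ₀ = 19.8° (x = Rλ cos φ₀, y = Rφ), meridians are true-scale (h = 1) and the parallel scale is k = cos φ₀ / cos φ.
At 70.1°: h = 1.000, k = 2.764; principal scales a = 2.764, b = 1.000.
sin(ω/2) = (a − b)/(a + b) = 1.764/3.764 = 0.4687, so ω = 2 arcsin(0.4687) ≈ 55.9°.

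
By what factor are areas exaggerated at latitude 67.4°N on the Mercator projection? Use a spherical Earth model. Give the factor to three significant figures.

Mercator is conformal, so the point scale is isotropic: h = k = sec φ = 1/cos φ.
Areal scale = k² = sec²φ = 1/cos²(67.4°) = 1/0.3843² = 6.771.

6.77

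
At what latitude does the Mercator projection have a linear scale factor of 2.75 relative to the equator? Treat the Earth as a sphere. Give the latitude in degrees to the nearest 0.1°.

Mercator scale is k = sec φ = 1/cos φ.
1/cos φ = 2.75  ⇒  cos φ = 0.3636  ⇒  φ = arccos(0.3636) ≈ 68.7°.

68.7°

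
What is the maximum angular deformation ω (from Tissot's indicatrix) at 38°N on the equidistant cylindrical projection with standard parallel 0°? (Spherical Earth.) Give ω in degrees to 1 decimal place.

In the plate carrée (x = Rλ, y = Rφ), meridians are true-scale (h = 1) and parallels are stretched by k = sec φ.
At 38°: h = 1.000, k = 1.269; principal scales a = 1.269, b = 1.000.
sin(ω/2) = (a − b)/(a + b) = 0.2690/2.269 = 0.1186, so ω = 2 arcsin(0.1186) ≈ 13.6°.

13.6°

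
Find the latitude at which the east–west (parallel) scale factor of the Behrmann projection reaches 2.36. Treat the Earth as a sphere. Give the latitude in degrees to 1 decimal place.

The Behrmann projection is cylindrical equal-area with φ₀ = 30°. Cylindrical equal-area (φ₀ = 30°): h = cos φ / cos 30° along meridians, k = cos 30° / cos φ along parallels; h·k = 1.
k = cos φ₀ / cos φ = 2.36  ⇒  cos φ = cos 30° / 2.36 = 0.3670.
φ = arccos(0.3670) ≈ 68.5°.

68.5°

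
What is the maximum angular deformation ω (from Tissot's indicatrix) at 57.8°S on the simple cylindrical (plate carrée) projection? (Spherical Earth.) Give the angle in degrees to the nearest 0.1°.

For the equirectangular projection with φ₀ = 0 (plate carrée), h = 1 along meridians and k = sec φ along parallels.
At 57.8°: h = 1.000, k = 1.877; principal scales a = 1.877, b = 1.000.
sin(ω/2) = (a − b)/(a + b) = 0.8766/2.877 = 0.3047, so ω = 2 arcsin(0.3047) ≈ 35.5°.

35.5°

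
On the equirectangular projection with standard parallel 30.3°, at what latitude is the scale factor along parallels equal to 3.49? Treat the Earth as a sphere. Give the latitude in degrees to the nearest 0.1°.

With standard parallel φ₀ = 30.3°, the equirectangular projection gives x = Rλ cos φ₀, y = Rφ, so h = 1 and k = cos 30.3° / cos φ.
k = cos φ₀ / cos φ = 3.49  ⇒  cos φ = cos 30.3° / 3.49 = 0.2474.
φ = arccos(0.2474) ≈ 75.7°.

75.7°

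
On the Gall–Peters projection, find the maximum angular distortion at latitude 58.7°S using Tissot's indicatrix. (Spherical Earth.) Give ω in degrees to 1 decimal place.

The Gall–Peters projection is cylindrical equal-area with φ₀ = 45°. Cylindrical equal-area (φ₀ = 45°): h = cos φ / cos 45° along meridians, k = cos 45° / cos φ along parallels; h·k = 1.
At 58.7°: h = 0.7347, k = 1.361; principal scales a = 1.361, b = 0.7347.
sin(ω/2) = (a − b)/(a + b) = 0.6264/2.096 = 0.2989, so ω = 2 arcsin(0.2989) ≈ 34.8°.

34.8°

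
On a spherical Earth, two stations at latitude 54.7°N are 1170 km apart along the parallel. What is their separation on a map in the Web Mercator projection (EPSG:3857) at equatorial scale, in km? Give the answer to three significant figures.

Mercator is conformal, so the point scale is isotropic: h = k = sec φ = 1/cos φ.
Along the parallel, k = sec 54.7° = 1/0.5779 = 1.731.
Map distance = 1170 × 1.731 ≈ 2020 km.

2020 km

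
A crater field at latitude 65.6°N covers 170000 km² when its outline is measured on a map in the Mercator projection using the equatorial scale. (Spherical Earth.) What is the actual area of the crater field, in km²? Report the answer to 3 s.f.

Mercator is conformal, so the point scale is isotropic: h = k = sec φ = 1/cos φ.
Areal scale = k² = sec²φ = 1/cos²(65.6°) = 1/0.4131² = 5.860.
True area = apparent / (areal scale) = 170000 / 5.860 ≈ 29000 km².

29000 km²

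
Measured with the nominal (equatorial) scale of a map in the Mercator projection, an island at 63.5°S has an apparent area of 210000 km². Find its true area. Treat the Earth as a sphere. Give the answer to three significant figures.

For Mercator, h = k = sec φ (a conformal cylindrical projection has a single point scale, 1/cos φ).
Areal scale = k² = sec²φ = 1/cos²(63.5°) = 1/0.4462² = 5.023.
True area = apparent / (areal scale) = 210000 / 5.023 ≈ 41800 km².

41800 km²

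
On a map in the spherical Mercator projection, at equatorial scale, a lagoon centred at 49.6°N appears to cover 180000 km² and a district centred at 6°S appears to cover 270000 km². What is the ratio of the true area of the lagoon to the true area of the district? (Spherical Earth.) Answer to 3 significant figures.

On Mercator the areal scale is sec²φ, so true area = apparent × cos²φ.
True area of lagoon: 180000 × cos²(49.6°) = 180000 × 0.4201 = 75610 km².
True area of district: 270000 × cos²(6°) = 270000 × 0.9891 = 267000 km².
Ratio = 75610 / 267000 ≈ 0.283.

0.283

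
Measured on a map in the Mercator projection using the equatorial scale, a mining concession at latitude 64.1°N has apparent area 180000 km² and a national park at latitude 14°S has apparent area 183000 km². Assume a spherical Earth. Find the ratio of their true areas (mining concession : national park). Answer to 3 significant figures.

0.199

On Mercator the areal scale is sec²φ, so true area = apparent × cos²φ.
True area of mining concession: 180000 × cos²(64.1°) = 180000 × 0.1908 = 34340 km².
True area of national park: 183000 × cos²(14°) = 183000 × 0.9415 = 172300 km².
Ratio = 34340 / 172300 ≈ 0.199.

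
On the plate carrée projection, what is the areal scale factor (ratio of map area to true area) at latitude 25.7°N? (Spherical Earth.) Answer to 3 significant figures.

In the plate carrée (x = Rλ, y = Rφ), meridians are true-scale (h = 1) and parallels are stretched by k = sec φ.
Areal scale = h·k = 1 × sec φ; at 25.7°, h = 1.000, k = 1.110, so h·k = 1.110.

1.11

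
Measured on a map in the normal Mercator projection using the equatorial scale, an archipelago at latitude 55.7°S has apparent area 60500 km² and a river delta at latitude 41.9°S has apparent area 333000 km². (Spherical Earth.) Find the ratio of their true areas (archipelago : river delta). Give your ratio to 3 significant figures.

0.104

On Mercator the areal scale is sec²φ, so true area = apparent × cos²φ.
True area of archipelago: 60500 × cos²(55.7°) = 60500 × 0.3176 = 19210 km².
True area of river delta: 333000 × cos²(41.9°) = 333000 × 0.5540 = 184500 km².
Ratio = 19210 / 184500 ≈ 0.104.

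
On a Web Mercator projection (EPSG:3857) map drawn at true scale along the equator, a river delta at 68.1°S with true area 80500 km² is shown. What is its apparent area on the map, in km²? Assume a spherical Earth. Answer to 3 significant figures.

579000 km²

For Mercator, h = k = sec φ (a conformal cylindrical projection has a single point scale, 1/cos φ).
Areal scale = k² = sec²φ = 1/cos²(68.1°) = 1/0.3730² = 7.188.
Apparent area = 80500 × 7.188 ≈ 579000 km².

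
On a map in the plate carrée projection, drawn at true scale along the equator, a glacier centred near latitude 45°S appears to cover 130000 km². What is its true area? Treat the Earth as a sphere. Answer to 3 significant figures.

In the plate carrée (x = Rλ, y = Rφ), meridians are true-scale (h = 1) and parallels are stretched by k = sec φ.
Areal scale = h·k = 1 × sec φ; at 45°, h = 1.000, k = 1.414, so h·k = 1.414.
True area = apparent / (areal scale) = 130000 / 1.414 ≈ 91900 km².

91900 km²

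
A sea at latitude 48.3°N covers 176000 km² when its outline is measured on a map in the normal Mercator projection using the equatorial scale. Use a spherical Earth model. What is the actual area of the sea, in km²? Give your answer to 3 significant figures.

Mercator is conformal, so the point scale is isotropic: h = k = sec φ = 1/cos φ.
Areal scale = k² = sec²φ = 1/cos²(48.3°) = 1/0.6652² = 2.260.
True area = apparent / (areal scale) = 176000 / 2.260 ≈ 77900 km².

77900 km²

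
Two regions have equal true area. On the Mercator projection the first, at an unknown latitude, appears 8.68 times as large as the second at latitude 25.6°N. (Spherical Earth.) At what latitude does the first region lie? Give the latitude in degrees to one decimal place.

For equal true areas on Mercator, apparent areas scale as sec²φ, so the ratio is cos²φ₂ / cos²φ₁.
cos²φ₂ / cos²φ₁ = 8.68  ⇒  cos φ₁ = cos 25.6° / √8.68 = 0.9018/2.946 = 0.3061.
φ₁ = arccos(0.3061) ≈ 72.2°.

72.2°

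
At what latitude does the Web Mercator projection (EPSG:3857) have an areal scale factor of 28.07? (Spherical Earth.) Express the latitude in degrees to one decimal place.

79.1°

Mercator areal scale is sec²φ.
sec²φ = 28.07  ⇒  cos²φ = 0.03563  ⇒  cos φ = 0.1887.
φ = arccos(0.1887) ≈ 79.1°.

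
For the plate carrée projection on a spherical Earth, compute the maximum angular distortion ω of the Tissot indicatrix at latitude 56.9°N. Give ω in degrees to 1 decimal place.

34.1°

For the equirectangular projection with φ₀ = 0 (plate carrée), h = 1 along meridians and k = sec φ along parallels.
At 56.9°: h = 1.000, k = 1.831; principal scales a = 1.831, b = 1.000.
sin(ω/2) = (a − b)/(a + b) = 0.8312/2.831 = 0.2936, so ω = 2 arcsin(0.2936) ≈ 34.1°.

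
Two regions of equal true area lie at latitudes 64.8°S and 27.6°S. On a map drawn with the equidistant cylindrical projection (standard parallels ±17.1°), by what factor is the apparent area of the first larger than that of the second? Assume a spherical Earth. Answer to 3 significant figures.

2.08

The equidistant cylindrical projection with φ₀ = 17.1° has h = 1 (meridians true) and k = cos φ₀ / cos φ along parallels.
Areal scale at 64.8°: h·k = 1.000 × 2.245 = 2.245.
Areal scale at 27.6°: h·k = 1.000 × 1.079 = 1.079.
Ratio = 2.245/1.079 ≈ 2.08.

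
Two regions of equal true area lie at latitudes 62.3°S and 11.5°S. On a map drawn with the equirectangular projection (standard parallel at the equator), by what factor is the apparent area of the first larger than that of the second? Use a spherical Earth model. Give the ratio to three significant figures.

2.11

Plate carrée maps x = Rλ, y = Rφ. The meridian scale is h = 1 and the parallel scale is k = 1/cos φ = sec φ.
Areal scale at 62.3°: h·k = 1.000 × 2.151 = 2.151.
Areal scale at 11.5°: h·k = 1.000 × 1.020 = 1.020.
Ratio = 2.151/1.020 ≈ 2.11.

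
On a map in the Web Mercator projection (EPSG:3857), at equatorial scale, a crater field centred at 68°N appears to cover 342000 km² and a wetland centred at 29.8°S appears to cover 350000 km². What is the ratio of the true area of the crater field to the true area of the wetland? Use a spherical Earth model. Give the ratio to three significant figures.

0.182

On Mercator the areal scale is sec²φ, so true area = apparent × cos²φ.
True area of crater field: 342000 × cos²(68°) = 342000 × 0.1403 = 47990 km².
True area of wetland: 350000 × cos²(29.8°) = 350000 × 0.7530 = 263600 km².
Ratio = 47990 / 263600 ≈ 0.182.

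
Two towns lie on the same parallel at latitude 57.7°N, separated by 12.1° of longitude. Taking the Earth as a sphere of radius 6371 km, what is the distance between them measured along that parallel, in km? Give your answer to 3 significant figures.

Arc length along a parallel = R cos φ · Δλ (with Δλ in radians).
= 6371 × cos 57.7° × (12.1° × π/180) = 6371 × 0.5344 × 0.2112 ≈ 719 km.

719 km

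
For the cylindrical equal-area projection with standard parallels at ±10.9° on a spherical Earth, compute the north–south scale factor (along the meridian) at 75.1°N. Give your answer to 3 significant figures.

A cylindrical equal-area projection with standard parallel φ₀ has meridian scale h = cos φ / cos φ₀ and parallel scale k = cos φ₀ / cos φ (so areas are preserved, h·k = 1).
h = cos 75.1° / cos 10.9° = 0.2571/0.9820 = 0.2619.

0.262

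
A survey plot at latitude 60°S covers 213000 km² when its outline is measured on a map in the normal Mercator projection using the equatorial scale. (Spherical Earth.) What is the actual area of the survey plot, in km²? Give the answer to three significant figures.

The Mercator projection is conformal; its linear scale factor is the same in every direction and equals sec φ = 1/cos φ.
Areal scale = k² = sec²φ = 1/cos²(60°) = 1/0.5000² = 4.000.
True area = apparent / (areal scale) = 213000 / 4.000 ≈ 53300 km².

53300 km²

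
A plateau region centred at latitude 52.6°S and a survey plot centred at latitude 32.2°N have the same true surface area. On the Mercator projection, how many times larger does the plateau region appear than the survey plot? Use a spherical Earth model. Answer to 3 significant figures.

On Mercator, area is exaggerated by sec²φ = 1/cos²φ.
At 52.6°: sec²(52.6°) = 1/0.6074² = 2.711.
At 32.2°: sec²(32.2°) = 1/0.8462² = 1.397.
Ratio = 2.711/1.397 = cos²(32.2°)/cos²(52.6°) ≈ 1.94.

1.94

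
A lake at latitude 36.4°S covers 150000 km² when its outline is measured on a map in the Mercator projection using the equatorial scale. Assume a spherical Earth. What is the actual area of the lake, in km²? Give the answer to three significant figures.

For Mercator, h = k = sec φ (a conformal cylindrical projection has a single point scale, 1/cos φ).
Areal scale = k² = sec²φ = 1/cos²(36.4°) = 1/0.8049² = 1.544.
True area = apparent / (areal scale) = 150000 / 1.544 ≈ 97200 km².

97200 km²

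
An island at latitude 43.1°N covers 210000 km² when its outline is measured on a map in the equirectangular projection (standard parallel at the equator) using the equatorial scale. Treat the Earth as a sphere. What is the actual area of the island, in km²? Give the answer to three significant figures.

In the plate carrée (x = Rλ, y = Rφ), meridians are true-scale (h = 1) and parallels are stretched by k = sec φ.
Areal scale = h·k = 1 × sec φ; at 43.1°, h = 1.000, k = 1.370, so h·k = 1.370.
True area = apparent / (areal scale) = 210000 / 1.370 ≈ 153000 km².

153000 km²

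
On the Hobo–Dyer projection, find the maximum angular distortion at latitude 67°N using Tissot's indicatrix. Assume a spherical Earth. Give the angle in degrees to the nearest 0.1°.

Hobo–Dyer is a cylindrical equal-area projection with standard parallels at ±37.5°. For cylindrical equal-area with standard parallel φ₀, h = cos φ / cos φ₀ and k = cos φ₀ / cos φ, so h·k = 1.
At 67°: h = 0.4925, k = 2.030; principal scales a = 2.030, b = 0.4925.
sin(ω/2) = (a − b)/(a + b) = 1.538/2.523 = 0.6096, so ω = 2 arcsin(0.6096) ≈ 75.1°.

75.1°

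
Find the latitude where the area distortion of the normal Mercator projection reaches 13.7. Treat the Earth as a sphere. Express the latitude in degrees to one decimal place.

74.3°

Mercator areal scale is sec²φ.
sec²φ = 13.7  ⇒  cos²φ = 0.07299  ⇒  cos φ = 0.2702.
φ = arccos(0.2702) ≈ 74.3°.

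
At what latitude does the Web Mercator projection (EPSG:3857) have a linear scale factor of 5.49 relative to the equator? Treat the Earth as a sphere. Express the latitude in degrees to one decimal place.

Mercator scale is k = sec φ = 1/cos φ.
1/cos φ = 5.49  ⇒  cos φ = 0.1821  ⇒  φ = arccos(0.1821) ≈ 79.5°.

79.5°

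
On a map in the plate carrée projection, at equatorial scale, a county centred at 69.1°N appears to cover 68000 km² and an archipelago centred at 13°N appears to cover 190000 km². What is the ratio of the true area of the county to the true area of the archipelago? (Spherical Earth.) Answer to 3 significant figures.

0.131

Plate carrée has h = 1 and k = sec φ, giving areal scale sec φ; true area = (apparent area) · cos φ.
True area of county: 68000 × cos(69.1°) = 68000 × 0.3567 = 24260 km².
True area of archipelago: 190000 × cos(13°) = 190000 × 0.9744 = 185100 km².
Ratio = 24260 / 185100 ≈ 0.131.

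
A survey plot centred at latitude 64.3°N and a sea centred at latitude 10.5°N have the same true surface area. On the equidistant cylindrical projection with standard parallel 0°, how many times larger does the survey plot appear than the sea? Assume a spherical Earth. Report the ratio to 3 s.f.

2.27

In the plate carrée (x = Rλ, y = Rφ), meridians are true-scale (h = 1) and parallels are stretched by k = sec φ.
Areal scale at 64.3°: h·k = 1.000 × 2.306 = 2.306.
Areal scale at 10.5°: h·k = 1.000 × 1.017 = 1.017.
Ratio = 2.306/1.017 ≈ 2.27.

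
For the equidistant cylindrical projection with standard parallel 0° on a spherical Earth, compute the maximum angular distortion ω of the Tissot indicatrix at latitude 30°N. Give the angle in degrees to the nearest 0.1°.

8.2°

In the plate carrée (x = Rλ, y = Rφ), meridians are true-scale (h = 1) and parallels are stretched by k = sec φ.
At 30°: h = 1.000, k = 1.155; principal scales a = 1.155, b = 1.000.
sin(ω/2) = (a − b)/(a + b) = 0.1547/2.155 = 0.07180, so ω = 2 arcsin(0.07180) ≈ 8.2°.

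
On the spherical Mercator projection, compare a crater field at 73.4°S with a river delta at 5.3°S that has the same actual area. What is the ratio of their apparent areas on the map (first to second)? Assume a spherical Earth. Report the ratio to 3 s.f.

12.1

On Mercator, area is exaggerated by sec²φ = 1/cos²φ.
At 73.4°: sec²(73.4°) = 1/0.2857² = 12.25.
At 5.3°: sec²(5.3°) = 1/0.9957² = 1.009.
Ratio = 12.25/1.009 = cos²(5.3°)/cos²(73.4°) ≈ 12.1.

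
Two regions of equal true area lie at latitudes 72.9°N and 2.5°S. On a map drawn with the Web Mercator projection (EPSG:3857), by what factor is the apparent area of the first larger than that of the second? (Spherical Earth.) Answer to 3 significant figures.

11.5

Mercator is conformal with k = sec φ, so areal scale = k² = sec²φ.
At 72.9°: sec²(72.9°) = 1/0.2940² = 11.57.
At 2.5°: sec²(2.5°) = 1/0.9990² = 1.002.
Ratio = 11.57/1.002 = cos²(2.5°)/cos²(72.9°) ≈ 11.5.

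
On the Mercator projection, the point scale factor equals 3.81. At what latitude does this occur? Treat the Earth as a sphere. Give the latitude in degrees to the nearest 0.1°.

74.8°

Mercator scale is k = sec φ = 1/cos φ.
1/cos φ = 3.81  ⇒  cos φ = 0.2625  ⇒  φ = arccos(0.2625) ≈ 74.8°.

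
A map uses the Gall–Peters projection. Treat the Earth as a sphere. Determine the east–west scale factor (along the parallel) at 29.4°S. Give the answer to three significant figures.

Gall–Peters is a cylindrical equal-area projection with standard parallels at ±45°. A cylindrical equal-area projection with standard parallel φ₀ has meridian scale h = cos φ / cos φ₀ and parallel scale k = cos φ₀ / cos φ (so areas are preserved, h·k = 1).
k = cos 45° / cos 29.4° = 0.7071/0.8712 = 0.8116.

0.812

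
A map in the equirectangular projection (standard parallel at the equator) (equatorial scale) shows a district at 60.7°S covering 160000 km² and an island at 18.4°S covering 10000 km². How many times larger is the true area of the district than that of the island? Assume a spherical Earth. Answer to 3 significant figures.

8.25

On the plate carrée, areal scale = h·k = 1 × sec φ, so true area = apparent × cos φ.
True area of district: 160000 × cos(60.7°) = 160000 × 0.4894 = 78300 km².
True area of island: 10000 × cos(18.4°) = 10000 × 0.9489 = 9489 km².
Ratio = 78300 / 9489 ≈ 8.25.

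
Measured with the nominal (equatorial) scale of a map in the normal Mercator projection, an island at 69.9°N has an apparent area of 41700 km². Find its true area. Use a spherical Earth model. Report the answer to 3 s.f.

4920 km²

For Mercator, h = k = sec φ (a conformal cylindrical projection has a single point scale, 1/cos φ).
Areal scale = k² = sec²φ = 1/cos²(69.9°) = 1/0.3437² = 8.467.
True area = apparent / (areal scale) = 41700 / 8.467 ≈ 4920 km².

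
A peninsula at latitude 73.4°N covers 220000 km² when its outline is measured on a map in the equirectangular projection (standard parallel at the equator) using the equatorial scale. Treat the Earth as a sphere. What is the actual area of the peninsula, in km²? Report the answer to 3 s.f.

In the plate carrée (x = Rλ, y = Rφ), meridians are true-scale (h = 1) and parallels are stretched by k = sec φ.
Areal scale = h·k = 1 × sec φ; at 73.4°, h = 1.000, k = 3.500, so h·k = 3.500.
True area = apparent / (areal scale) = 220000 / 3.500 ≈ 62900 km².

62900 km²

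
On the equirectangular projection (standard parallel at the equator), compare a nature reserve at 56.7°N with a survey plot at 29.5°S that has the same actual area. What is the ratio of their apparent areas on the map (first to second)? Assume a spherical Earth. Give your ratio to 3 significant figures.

For the equirectangular projection with φ₀ = 0 (plate carrée), h = 1 along meridians and k = sec φ along parallels.
Areal scale at 56.7°: h·k = 1.000 × 1.821 = 1.821.
Areal scale at 29.5°: h·k = 1.000 × 1.149 = 1.149.
Ratio = 1.821/1.149 ≈ 1.59.

1.59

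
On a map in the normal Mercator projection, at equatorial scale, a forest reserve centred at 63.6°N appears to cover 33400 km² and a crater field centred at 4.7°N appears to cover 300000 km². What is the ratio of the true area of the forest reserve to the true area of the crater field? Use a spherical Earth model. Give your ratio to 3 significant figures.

Mercator's areal exaggeration is sec²φ; hence true area = (apparent area) · cos²φ.
True area of forest reserve: 33400 × cos²(63.6°) = 33400 × 0.1977 = 6603 km².
True area of crater field: 300000 × cos²(4.7°) = 300000 × 0.9933 = 298000 km².
Ratio = 6603 / 298000 ≈ 0.0222.

0.0222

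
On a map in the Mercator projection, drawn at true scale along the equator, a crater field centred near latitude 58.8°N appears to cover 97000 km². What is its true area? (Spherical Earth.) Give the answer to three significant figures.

Mercator is conformal, so the point scale is isotropic: h = k = sec φ = 1/cos φ.
Areal scale = k² = sec²φ = 1/cos²(58.8°) = 1/0.5180² = 3.726.
True area = apparent / (areal scale) = 97000 / 3.726 ≈ 26000 km².

26000 km²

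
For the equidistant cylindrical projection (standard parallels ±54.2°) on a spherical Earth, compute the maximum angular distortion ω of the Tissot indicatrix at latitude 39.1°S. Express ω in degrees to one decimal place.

16.1°

The equidistant cylindrical projection with φ₀ = 54.2° has h = 1 (meridians true) and k = cos φ₀ / cos φ along parallels.
At 39.1°: h = 1.000, k = 0.7538; principal scales a = 1.000, b = 0.7538.
sin(ω/2) = (a − b)/(a + b) = 0.2462/1.754 = 0.1404, so ω = 2 arcsin(0.1404) ≈ 16.1°.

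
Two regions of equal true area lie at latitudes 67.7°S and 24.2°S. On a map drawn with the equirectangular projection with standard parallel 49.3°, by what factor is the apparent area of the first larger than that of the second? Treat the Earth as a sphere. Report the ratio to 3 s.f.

The equidistant cylindrical projection with φ₀ = 49.3° has h = 1 (meridians true) and k = cos φ₀ / cos φ along parallels.
Areal scale at 67.7°: h·k = 1.000 × 1.719 = 1.719.
Areal scale at 24.2°: h·k = 1.000 × 0.7149 = 0.7149.
Ratio = 1.719/0.7149 ≈ 2.40.

2.40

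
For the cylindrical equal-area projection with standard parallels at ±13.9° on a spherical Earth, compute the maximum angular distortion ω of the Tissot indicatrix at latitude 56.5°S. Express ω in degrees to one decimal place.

61.5°

For cylindrical equal-area with standard parallel φ₀, h = cos φ / cos φ₀ and k = cos φ₀ / cos φ, so h·k = 1.
At 56.5°: h = 0.5686, k = 1.759; principal scales a = 1.759, b = 0.5686.
sin(ω/2) = (a − b)/(a + b) = 1.190/2.327 = 0.5114, so ω = 2 arcsin(0.5114) ≈ 61.5°.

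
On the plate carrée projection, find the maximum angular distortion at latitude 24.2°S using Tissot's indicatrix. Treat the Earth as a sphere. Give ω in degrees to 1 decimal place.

For the equirectangular projection with φ₀ = 0 (plate carrée), h = 1 along meridians and k = sec φ along parallels.
At 24.2°: h = 1.000, k = 1.096; principal scales a = 1.096, b = 1.000.
sin(ω/2) = (a − b)/(a + b) = 0.09635/2.096 = 0.04596, so ω = 2 arcsin(0.04596) ≈ 5.3°.

5.3°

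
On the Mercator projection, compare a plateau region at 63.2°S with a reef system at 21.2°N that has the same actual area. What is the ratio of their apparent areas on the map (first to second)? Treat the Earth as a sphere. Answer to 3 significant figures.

4.28

Mercator areal scale is sec²φ.
At 63.2°: sec²(63.2°) = 1/0.4509² = 4.919.
At 21.2°: sec²(21.2°) = 1/0.9323² = 1.150.
Ratio = 4.919/1.150 = cos²(21.2°)/cos²(63.2°) ≈ 4.28.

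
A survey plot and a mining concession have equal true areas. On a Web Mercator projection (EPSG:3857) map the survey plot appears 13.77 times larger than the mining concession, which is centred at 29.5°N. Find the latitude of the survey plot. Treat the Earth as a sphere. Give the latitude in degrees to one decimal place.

76.4°

On Mercator, (apparent₁)/(apparent₂) = sec²φ₁ / sec²φ₂ when true areas are equal.
cos²φ₂ / cos²φ₁ = 13.77  ⇒  cos φ₁ = cos 29.5° / √13.77 = 0.8704/3.711 = 0.2345.
φ₁ = arccos(0.2345) ≈ 76.4°.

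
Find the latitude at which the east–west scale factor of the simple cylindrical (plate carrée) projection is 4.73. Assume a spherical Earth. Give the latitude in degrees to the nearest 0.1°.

Plate carrée: h = 1, k = sec φ along parallels.
sec φ = 4.73  ⇒  cos φ = 0.2114  ⇒  φ ≈ 77.8°.

77.8°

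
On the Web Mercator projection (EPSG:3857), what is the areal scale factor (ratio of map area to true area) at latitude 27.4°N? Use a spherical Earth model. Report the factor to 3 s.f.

Mercator is conformal, so the point scale is isotropic: h = k = sec φ = 1/cos φ.
Areal scale = k² = sec²φ = 1/cos²(27.4°) = 1/0.8878² = 1.269.

1.27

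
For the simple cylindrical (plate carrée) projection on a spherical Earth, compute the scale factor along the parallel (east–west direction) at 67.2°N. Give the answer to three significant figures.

Plate carrée maps x = Rλ, y = Rφ. The meridian scale is h = 1 and the parallel scale is k = 1/cos φ = sec φ.
k = 1/cos 67.2° = 1/0.3875 = 2.581.

2.58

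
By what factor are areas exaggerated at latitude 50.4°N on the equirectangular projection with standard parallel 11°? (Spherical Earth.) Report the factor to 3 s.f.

1.54

With standard parallel φ₀ = 11°, the equirectangular projection gives x = Rλ cos φ₀, y = Rφ, so h = 1 and k = cos 11° / cos φ.
Areal scale = h·k = 1 × cos φ₀ / cos φ; at 50.4°, h = 1.000, k = 1.540, so h·k = 1.540.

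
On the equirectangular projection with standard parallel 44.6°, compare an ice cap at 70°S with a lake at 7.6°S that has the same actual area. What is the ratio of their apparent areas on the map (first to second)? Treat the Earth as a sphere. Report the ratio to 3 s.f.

2.90

With standard parallel φ₀ = 44.6°, the equirectangular projection gives x = Rλ cos φ₀, y = Rφ, so h = 1 and k = cos 44.6° / cos φ.
Areal scale at 70°: h·k = 1.000 × 2.082 = 2.082.
Areal scale at 7.6°: h·k = 1.000 × 0.7183 = 0.7183.
Ratio = 2.082/0.7183 ≈ 2.90.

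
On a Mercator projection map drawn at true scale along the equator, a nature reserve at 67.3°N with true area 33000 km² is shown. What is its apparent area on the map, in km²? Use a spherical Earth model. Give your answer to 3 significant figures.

222000 km²

Mercator is conformal, so the point scale is isotropic: h = k = sec φ = 1/cos φ.
Areal scale = k² = sec²φ = 1/cos²(67.3°) = 1/0.3859² = 6.715.
Apparent area = 33000 × 6.715 ≈ 222000 km².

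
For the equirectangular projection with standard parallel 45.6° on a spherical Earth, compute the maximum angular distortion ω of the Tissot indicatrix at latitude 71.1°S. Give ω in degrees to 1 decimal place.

With standard parallel φ₀ = 45.6°, the equirectangular projection gives x = Rλ cos φ₀, y = Rφ, so h = 1 and k = cos 45.6° / cos φ.
At 71.1°: h = 1.000, k = 2.160; principal scales a = 2.160, b = 1.000.
sin(ω/2) = (a − b)/(a + b) = 1.160/3.160 = 0.3671, so ω = 2 arcsin(0.3671) ≈ 43.1°.

43.1°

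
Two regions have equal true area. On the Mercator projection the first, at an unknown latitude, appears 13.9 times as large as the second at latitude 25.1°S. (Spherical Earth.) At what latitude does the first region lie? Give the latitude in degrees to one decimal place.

75.9°

For equal true areas on Mercator, apparent areas scale as sec²φ, so the ratio is cos²φ₂ / cos²φ₁.
cos²φ₂ / cos²φ₁ = 13.9  ⇒  cos φ₁ = cos 25.1° / √13.9 = 0.9056/3.728 = 0.2429.
φ₁ = arccos(0.2429) ≈ 75.9°.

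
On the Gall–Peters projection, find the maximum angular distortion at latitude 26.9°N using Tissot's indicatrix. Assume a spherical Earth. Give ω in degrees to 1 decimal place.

26.4°

Gall–Peters is a cylindrical equal-area projection with standard parallels at ±45°. A cylindrical equal-area projection with standard parallel φ₀ has meridian scale h = cos φ / cos φ₀ and parallel scale k = cos φ₀ / cos φ (so areas are preserved, h·k = 1).
At 26.9°: h = 1.261, k = 0.7929; principal scales a = 1.261, b = 0.7929.
sin(ω/2) = (a − b)/(a + b) = 0.4683/2.054 = 0.2280, so ω = 2 arcsin(0.2280) ≈ 26.4°.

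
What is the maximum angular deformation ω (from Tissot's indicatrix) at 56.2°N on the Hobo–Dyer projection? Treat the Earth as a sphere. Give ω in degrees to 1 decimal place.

The Hobo–Dyer projection is cylindrical equal-area with φ₀ = 37.5°. Cylindrical equal-area (φ₀ = 37.5°): h = cos φ / cos 37.5° along meridians, k = cos 37.5° / cos φ along parallels; h·k = 1.
At 56.2°: h = 0.7012, k = 1.426; principal scales a = 1.426, b = 0.7012.
sin(ω/2) = (a − b)/(a + b) = 0.7249/2.127 = 0.3408, so ω = 2 arcsin(0.3408) ≈ 39.8°.

39.8°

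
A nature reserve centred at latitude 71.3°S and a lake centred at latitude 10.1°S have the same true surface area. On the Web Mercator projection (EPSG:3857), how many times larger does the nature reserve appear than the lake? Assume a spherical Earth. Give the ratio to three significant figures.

9.43

Mercator is conformal with k = sec φ, so areal scale = k² = sec²φ.
At 71.3°: sec²(71.3°) = 1/0.3206² = 9.728.
At 10.1°: sec²(10.1°) = 1/0.9845² = 1.032.
Ratio = 9.728/1.032 = cos²(10.1°)/cos²(71.3°) ≈ 9.43.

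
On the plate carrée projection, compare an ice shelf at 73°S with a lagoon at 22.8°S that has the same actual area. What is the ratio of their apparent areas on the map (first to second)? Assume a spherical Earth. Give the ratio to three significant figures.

For the equirectangular projection with φ₀ = 0 (plate carrée), h = 1 along meridians and k = sec φ along parallels.
Areal scale at 73°: h·k = 1.000 × 3.420 = 3.420.
Areal scale at 22.8°: h·k = 1.000 × 1.085 = 1.085.
Ratio = 3.420/1.085 ≈ 3.15.

3.15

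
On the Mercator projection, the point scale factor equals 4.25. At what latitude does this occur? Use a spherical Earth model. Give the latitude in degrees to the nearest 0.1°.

76.4°

Mercator scale is k = sec φ = 1/cos φ.
1/cos φ = 4.25  ⇒  cos φ = 0.2353  ⇒  φ = arccos(0.2353) ≈ 76.4°.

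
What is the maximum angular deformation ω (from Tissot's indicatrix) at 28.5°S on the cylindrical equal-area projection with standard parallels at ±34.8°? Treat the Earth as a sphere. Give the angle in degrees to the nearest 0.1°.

7.8°

A cylindrical equal-area projection with standard parallel φ₀ has meridian scale h = cos φ / cos φ₀ and parallel scale k = cos φ₀ / cos φ (so areas are preserved, h·k = 1).
At 28.5°: h = 1.070, k = 0.9344; principal scales a = 1.070, b = 0.9344.
sin(ω/2) = (a − b)/(a + b) = 0.1358/2.005 = 0.06777, so ω = 2 arcsin(0.06777) ≈ 7.8°.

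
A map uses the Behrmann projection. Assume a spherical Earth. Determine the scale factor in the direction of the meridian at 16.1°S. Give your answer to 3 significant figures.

Behrmann is a cylindrical equal-area projection with standard parallels at ±30°. A cylindrical equal-area projection with standard parallel φ₀ has meridian scale h = cos φ / cos φ₀ and parallel scale k = cos φ₀ / cos φ (so areas are preserved, h·k = 1).
h = cos 16.1° / cos 30° = 0.9608/0.8660 = 1.109.

1.11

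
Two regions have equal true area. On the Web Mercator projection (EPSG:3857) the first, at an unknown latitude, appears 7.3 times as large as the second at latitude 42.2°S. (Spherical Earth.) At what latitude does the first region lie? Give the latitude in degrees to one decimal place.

74.1°

Mercator areal scale is sec²φ, so apparent-area ratio = sec²φ₁ / sec²φ₂ = cos²φ₂ / cos²φ₁.
cos²φ₂ / cos²φ₁ = 7.3  ⇒  cos φ₁ = cos 42.2° / √7.3 = 0.7408/2.702 = 0.2742.
φ₁ = arccos(0.2742) ≈ 74.1°.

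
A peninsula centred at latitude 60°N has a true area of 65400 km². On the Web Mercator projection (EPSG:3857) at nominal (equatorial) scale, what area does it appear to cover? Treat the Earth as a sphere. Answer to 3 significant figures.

262000 km²

Mercator is conformal, so the point scale is isotropic: h = k = sec φ = 1/cos φ.
Areal scale = k² = sec²φ = 1/cos²(60°) = 1/0.5000² = 4.000.
Apparent area = 65400 × 4.000 ≈ 262000 km².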